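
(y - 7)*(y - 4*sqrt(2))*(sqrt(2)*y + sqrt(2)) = sqrt(2)*y^3 - 6*sqrt(2)*y^2 - 8*y^2 - 7*sqrt(2)*y + 48*y + 56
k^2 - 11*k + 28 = (k - 7)*(k - 4)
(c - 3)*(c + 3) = c^2 - 9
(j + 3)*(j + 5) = j^2 + 8*j + 15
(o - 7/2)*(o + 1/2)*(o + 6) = o^3 + 3*o^2 - 79*o/4 - 21/2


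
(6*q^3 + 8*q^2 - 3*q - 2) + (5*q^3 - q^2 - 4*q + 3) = 11*q^3 + 7*q^2 - 7*q + 1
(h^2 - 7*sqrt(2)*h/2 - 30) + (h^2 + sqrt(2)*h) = 2*h^2 - 5*sqrt(2)*h/2 - 30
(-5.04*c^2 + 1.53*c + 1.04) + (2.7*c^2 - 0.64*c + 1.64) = -2.34*c^2 + 0.89*c + 2.68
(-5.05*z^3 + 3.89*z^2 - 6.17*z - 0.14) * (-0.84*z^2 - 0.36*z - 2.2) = 4.242*z^5 - 1.4496*z^4 + 14.8924*z^3 - 6.2192*z^2 + 13.6244*z + 0.308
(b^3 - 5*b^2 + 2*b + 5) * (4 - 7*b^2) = -7*b^5 + 35*b^4 - 10*b^3 - 55*b^2 + 8*b + 20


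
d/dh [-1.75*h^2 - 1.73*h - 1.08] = -3.5*h - 1.73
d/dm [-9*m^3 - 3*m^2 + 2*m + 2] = -27*m^2 - 6*m + 2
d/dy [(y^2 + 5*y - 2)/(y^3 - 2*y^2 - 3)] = (-y*(3*y - 4)*(y^2 + 5*y - 2) + (-2*y - 5)*(-y^3 + 2*y^2 + 3))/(-y^3 + 2*y^2 + 3)^2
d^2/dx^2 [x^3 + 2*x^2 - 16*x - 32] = 6*x + 4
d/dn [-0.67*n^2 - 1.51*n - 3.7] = -1.34*n - 1.51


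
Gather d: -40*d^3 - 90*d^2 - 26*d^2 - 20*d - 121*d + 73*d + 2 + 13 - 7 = -40*d^3 - 116*d^2 - 68*d + 8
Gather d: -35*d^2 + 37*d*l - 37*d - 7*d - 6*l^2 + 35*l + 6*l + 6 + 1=-35*d^2 + d*(37*l - 44) - 6*l^2 + 41*l + 7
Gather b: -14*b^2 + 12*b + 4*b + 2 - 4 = -14*b^2 + 16*b - 2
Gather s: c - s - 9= c - s - 9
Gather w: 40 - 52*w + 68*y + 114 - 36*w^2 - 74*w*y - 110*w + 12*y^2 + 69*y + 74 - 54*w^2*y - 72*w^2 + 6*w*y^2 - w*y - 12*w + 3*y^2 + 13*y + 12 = w^2*(-54*y - 108) + w*(6*y^2 - 75*y - 174) + 15*y^2 + 150*y + 240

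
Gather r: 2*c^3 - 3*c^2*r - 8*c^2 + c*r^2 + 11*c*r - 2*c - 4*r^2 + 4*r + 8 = 2*c^3 - 8*c^2 - 2*c + r^2*(c - 4) + r*(-3*c^2 + 11*c + 4) + 8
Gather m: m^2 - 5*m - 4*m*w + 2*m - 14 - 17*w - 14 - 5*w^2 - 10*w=m^2 + m*(-4*w - 3) - 5*w^2 - 27*w - 28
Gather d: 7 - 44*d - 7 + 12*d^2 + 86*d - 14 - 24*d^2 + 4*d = -12*d^2 + 46*d - 14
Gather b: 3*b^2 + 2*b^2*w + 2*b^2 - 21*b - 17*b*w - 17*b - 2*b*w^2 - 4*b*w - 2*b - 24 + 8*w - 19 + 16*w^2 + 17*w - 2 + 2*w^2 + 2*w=b^2*(2*w + 5) + b*(-2*w^2 - 21*w - 40) + 18*w^2 + 27*w - 45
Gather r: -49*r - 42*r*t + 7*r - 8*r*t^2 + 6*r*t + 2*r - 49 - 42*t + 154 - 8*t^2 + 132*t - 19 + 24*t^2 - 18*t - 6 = r*(-8*t^2 - 36*t - 40) + 16*t^2 + 72*t + 80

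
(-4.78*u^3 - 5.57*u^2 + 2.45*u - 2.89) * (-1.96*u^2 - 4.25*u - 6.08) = 9.3688*u^5 + 31.2322*u^4 + 47.9329*u^3 + 29.1175*u^2 - 2.6135*u + 17.5712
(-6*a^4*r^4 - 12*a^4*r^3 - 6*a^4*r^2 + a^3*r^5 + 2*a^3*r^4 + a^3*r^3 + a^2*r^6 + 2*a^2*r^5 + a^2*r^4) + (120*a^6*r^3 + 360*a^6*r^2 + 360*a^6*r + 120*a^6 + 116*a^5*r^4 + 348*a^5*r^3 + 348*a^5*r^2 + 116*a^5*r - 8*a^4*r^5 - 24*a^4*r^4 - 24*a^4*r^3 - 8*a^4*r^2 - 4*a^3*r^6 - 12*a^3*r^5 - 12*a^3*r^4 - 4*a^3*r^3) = 120*a^6*r^3 + 360*a^6*r^2 + 360*a^6*r + 120*a^6 + 116*a^5*r^4 + 348*a^5*r^3 + 348*a^5*r^2 + 116*a^5*r - 8*a^4*r^5 - 30*a^4*r^4 - 36*a^4*r^3 - 14*a^4*r^2 - 4*a^3*r^6 - 11*a^3*r^5 - 10*a^3*r^4 - 3*a^3*r^3 + a^2*r^6 + 2*a^2*r^5 + a^2*r^4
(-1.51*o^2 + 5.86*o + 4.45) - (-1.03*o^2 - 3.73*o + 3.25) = -0.48*o^2 + 9.59*o + 1.2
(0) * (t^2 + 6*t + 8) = 0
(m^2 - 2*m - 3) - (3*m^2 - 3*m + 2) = -2*m^2 + m - 5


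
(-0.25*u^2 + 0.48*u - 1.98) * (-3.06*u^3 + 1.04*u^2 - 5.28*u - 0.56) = 0.765*u^5 - 1.7288*u^4 + 7.878*u^3 - 4.4536*u^2 + 10.1856*u + 1.1088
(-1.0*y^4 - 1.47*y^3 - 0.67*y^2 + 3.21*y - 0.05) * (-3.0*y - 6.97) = 3.0*y^5 + 11.38*y^4 + 12.2559*y^3 - 4.9601*y^2 - 22.2237*y + 0.3485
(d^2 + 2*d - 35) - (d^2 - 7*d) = 9*d - 35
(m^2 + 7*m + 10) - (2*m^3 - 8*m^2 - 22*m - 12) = -2*m^3 + 9*m^2 + 29*m + 22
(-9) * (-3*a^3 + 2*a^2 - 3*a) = 27*a^3 - 18*a^2 + 27*a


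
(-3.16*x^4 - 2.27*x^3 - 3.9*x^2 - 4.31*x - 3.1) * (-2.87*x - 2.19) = 9.0692*x^5 + 13.4353*x^4 + 16.1643*x^3 + 20.9107*x^2 + 18.3359*x + 6.789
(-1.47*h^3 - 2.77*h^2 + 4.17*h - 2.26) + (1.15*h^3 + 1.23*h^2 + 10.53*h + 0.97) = -0.32*h^3 - 1.54*h^2 + 14.7*h - 1.29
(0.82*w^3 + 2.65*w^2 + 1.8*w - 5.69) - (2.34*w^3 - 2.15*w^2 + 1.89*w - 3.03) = -1.52*w^3 + 4.8*w^2 - 0.0899999999999999*w - 2.66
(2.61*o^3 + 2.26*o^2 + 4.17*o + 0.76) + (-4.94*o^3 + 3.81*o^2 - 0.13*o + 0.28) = -2.33*o^3 + 6.07*o^2 + 4.04*o + 1.04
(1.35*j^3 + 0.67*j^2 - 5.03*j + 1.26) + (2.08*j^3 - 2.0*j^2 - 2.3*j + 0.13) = 3.43*j^3 - 1.33*j^2 - 7.33*j + 1.39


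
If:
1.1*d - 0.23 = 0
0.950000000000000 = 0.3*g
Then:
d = 0.21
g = 3.17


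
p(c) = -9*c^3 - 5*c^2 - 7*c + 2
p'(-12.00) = -3775.00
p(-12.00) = 14918.00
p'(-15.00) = -5932.00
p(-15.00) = 29357.00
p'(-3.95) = -388.77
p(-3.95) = 506.31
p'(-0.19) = -6.07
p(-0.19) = 3.21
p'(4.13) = -508.84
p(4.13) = -746.20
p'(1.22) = -59.39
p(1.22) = -30.32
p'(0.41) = -15.64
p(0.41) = -2.33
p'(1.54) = -86.43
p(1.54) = -53.51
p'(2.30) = -172.83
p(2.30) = -150.05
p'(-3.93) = -384.71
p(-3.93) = 498.57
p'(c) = -27*c^2 - 10*c - 7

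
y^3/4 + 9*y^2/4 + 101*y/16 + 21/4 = (y/4 + 1)*(y + 3/2)*(y + 7/2)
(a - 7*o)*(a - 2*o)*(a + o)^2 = a^4 - 7*a^3*o - 3*a^2*o^2 + 19*a*o^3 + 14*o^4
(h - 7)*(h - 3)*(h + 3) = h^3 - 7*h^2 - 9*h + 63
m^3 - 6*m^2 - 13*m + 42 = (m - 7)*(m - 2)*(m + 3)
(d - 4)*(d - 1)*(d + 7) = d^3 + 2*d^2 - 31*d + 28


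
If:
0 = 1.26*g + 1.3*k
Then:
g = -1.03174603174603*k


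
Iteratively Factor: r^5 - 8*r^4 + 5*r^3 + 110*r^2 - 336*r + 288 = (r - 2)*(r^4 - 6*r^3 - 7*r^2 + 96*r - 144) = (r - 3)*(r - 2)*(r^3 - 3*r^2 - 16*r + 48) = (r - 4)*(r - 3)*(r - 2)*(r^2 + r - 12) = (r - 4)*(r - 3)^2*(r - 2)*(r + 4)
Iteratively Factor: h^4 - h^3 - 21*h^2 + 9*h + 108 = (h - 3)*(h^3 + 2*h^2 - 15*h - 36) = (h - 3)*(h + 3)*(h^2 - h - 12) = (h - 4)*(h - 3)*(h + 3)*(h + 3)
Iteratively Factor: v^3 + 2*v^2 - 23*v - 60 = (v - 5)*(v^2 + 7*v + 12) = (v - 5)*(v + 3)*(v + 4)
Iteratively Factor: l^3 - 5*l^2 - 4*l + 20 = (l - 5)*(l^2 - 4) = (l - 5)*(l + 2)*(l - 2)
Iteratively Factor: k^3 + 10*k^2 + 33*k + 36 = (k + 4)*(k^2 + 6*k + 9) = (k + 3)*(k + 4)*(k + 3)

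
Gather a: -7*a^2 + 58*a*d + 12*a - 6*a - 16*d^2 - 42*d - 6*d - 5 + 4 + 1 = -7*a^2 + a*(58*d + 6) - 16*d^2 - 48*d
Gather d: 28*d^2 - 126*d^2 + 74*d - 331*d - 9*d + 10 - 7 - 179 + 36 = -98*d^2 - 266*d - 140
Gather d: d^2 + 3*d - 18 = d^2 + 3*d - 18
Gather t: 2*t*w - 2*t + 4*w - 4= t*(2*w - 2) + 4*w - 4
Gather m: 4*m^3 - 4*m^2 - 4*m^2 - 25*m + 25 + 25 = 4*m^3 - 8*m^2 - 25*m + 50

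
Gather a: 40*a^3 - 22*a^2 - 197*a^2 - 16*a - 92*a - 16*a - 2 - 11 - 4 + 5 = 40*a^3 - 219*a^2 - 124*a - 12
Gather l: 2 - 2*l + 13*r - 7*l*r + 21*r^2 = l*(-7*r - 2) + 21*r^2 + 13*r + 2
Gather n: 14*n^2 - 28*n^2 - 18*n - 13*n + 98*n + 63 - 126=-14*n^2 + 67*n - 63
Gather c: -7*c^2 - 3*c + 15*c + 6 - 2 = -7*c^2 + 12*c + 4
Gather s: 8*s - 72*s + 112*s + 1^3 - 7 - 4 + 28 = 48*s + 18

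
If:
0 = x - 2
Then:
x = 2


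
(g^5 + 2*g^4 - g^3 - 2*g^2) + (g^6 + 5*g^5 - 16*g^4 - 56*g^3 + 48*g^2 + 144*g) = g^6 + 6*g^5 - 14*g^4 - 57*g^3 + 46*g^2 + 144*g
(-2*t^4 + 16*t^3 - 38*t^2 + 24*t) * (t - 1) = -2*t^5 + 18*t^4 - 54*t^3 + 62*t^2 - 24*t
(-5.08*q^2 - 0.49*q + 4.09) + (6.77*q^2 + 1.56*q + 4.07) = 1.69*q^2 + 1.07*q + 8.16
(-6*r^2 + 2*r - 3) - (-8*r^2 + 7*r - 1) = 2*r^2 - 5*r - 2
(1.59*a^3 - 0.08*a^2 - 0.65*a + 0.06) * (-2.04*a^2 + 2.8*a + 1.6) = -3.2436*a^5 + 4.6152*a^4 + 3.646*a^3 - 2.0704*a^2 - 0.872*a + 0.096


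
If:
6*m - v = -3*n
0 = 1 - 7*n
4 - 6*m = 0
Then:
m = 2/3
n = 1/7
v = 31/7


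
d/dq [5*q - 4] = 5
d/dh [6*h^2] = 12*h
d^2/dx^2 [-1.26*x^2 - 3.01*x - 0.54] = -2.52000000000000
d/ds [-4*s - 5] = -4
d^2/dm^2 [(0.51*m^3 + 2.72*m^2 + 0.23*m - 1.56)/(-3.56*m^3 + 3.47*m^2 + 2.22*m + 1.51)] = (1.4210854715202e-14*m^7 - 81.5446479999999*m^6 - 41.67336*m^5 + 92.4183119999998*m^4 - 479.988984*m^3 + 99.146388*m^2 + 122.67312*m - 11.832988)/(45.118016*m^9 - 131.932176*m^8 + 44.190636*m^7 + 65.351293*m^6 + 84.36291*m^5 - 34.246929*m^4 - 56.382384*m^3 - 46.061493*m^2 - 15.185466*m - 3.442951)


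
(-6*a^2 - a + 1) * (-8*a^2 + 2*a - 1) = 48*a^4 - 4*a^3 - 4*a^2 + 3*a - 1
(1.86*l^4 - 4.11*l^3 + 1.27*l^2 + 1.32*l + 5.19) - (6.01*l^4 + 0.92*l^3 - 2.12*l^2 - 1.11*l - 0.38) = -4.15*l^4 - 5.03*l^3 + 3.39*l^2 + 2.43*l + 5.57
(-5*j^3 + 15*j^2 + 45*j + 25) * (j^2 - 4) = -5*j^5 + 15*j^4 + 65*j^3 - 35*j^2 - 180*j - 100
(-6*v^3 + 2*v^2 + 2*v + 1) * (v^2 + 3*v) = -6*v^5 - 16*v^4 + 8*v^3 + 7*v^2 + 3*v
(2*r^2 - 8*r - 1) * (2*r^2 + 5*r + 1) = 4*r^4 - 6*r^3 - 40*r^2 - 13*r - 1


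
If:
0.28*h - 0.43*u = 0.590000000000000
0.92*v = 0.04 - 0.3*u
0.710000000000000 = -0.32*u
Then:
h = -1.30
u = -2.22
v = 0.77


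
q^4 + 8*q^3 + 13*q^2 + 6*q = q*(q + 1)^2*(q + 6)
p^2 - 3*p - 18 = (p - 6)*(p + 3)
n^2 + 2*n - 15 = (n - 3)*(n + 5)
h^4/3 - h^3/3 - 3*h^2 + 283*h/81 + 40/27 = (h/3 + 1)*(h - 8/3)*(h - 5/3)*(h + 1/3)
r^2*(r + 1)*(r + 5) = r^4 + 6*r^3 + 5*r^2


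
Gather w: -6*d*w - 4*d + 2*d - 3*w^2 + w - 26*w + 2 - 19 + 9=-2*d - 3*w^2 + w*(-6*d - 25) - 8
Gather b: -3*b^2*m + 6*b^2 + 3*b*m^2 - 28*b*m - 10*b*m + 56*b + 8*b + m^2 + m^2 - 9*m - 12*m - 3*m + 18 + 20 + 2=b^2*(6 - 3*m) + b*(3*m^2 - 38*m + 64) + 2*m^2 - 24*m + 40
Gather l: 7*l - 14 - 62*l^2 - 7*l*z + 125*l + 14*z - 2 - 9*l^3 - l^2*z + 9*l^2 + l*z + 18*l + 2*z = -9*l^3 + l^2*(-z - 53) + l*(150 - 6*z) + 16*z - 16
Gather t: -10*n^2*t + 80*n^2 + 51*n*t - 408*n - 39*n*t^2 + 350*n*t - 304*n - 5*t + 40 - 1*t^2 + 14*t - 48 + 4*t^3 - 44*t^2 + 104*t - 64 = 80*n^2 - 712*n + 4*t^3 + t^2*(-39*n - 45) + t*(-10*n^2 + 401*n + 113) - 72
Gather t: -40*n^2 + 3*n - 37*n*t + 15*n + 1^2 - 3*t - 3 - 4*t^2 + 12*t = -40*n^2 + 18*n - 4*t^2 + t*(9 - 37*n) - 2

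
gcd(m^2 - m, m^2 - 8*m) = m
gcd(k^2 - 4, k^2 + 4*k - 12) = k - 2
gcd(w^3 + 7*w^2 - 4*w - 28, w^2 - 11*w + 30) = 1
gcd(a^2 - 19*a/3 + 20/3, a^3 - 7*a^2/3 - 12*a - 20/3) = a - 5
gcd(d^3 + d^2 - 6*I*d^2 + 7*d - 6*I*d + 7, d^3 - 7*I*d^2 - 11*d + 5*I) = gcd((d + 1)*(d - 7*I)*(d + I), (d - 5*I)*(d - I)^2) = 1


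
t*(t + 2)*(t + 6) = t^3 + 8*t^2 + 12*t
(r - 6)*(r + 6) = r^2 - 36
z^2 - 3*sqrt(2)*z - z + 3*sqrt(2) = (z - 1)*(z - 3*sqrt(2))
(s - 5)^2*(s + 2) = s^3 - 8*s^2 + 5*s + 50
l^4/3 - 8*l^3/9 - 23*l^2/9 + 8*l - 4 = (l/3 + 1)*(l - 3)*(l - 2)*(l - 2/3)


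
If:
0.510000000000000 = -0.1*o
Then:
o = -5.10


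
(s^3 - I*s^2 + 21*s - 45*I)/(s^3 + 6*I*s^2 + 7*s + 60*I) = (s - 3*I)/(s + 4*I)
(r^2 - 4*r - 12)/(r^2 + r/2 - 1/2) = 2*(r^2 - 4*r - 12)/(2*r^2 + r - 1)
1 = 1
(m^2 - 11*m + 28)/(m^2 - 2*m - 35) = (m - 4)/(m + 5)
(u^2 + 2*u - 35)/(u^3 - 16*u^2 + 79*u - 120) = (u + 7)/(u^2 - 11*u + 24)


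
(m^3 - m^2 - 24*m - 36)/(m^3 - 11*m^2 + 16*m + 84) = (m + 3)/(m - 7)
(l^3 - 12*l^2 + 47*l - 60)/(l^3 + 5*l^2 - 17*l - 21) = (l^2 - 9*l + 20)/(l^2 + 8*l + 7)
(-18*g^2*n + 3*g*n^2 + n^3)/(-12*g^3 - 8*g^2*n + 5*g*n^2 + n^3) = n*(3*g - n)/(2*g^2 + g*n - n^2)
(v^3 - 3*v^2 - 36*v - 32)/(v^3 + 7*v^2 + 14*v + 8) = (v - 8)/(v + 2)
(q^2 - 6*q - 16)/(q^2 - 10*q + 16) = (q + 2)/(q - 2)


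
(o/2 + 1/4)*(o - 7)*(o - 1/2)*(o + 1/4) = o^4/2 - 27*o^3/8 - o^2 + 27*o/32 + 7/32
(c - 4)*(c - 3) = c^2 - 7*c + 12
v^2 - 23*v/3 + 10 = (v - 6)*(v - 5/3)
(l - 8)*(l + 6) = l^2 - 2*l - 48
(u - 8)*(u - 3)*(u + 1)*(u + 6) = u^4 - 4*u^3 - 47*u^2 + 102*u + 144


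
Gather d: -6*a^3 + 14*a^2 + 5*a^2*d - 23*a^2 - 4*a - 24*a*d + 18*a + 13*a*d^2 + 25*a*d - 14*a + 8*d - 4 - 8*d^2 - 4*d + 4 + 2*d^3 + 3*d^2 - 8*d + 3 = -6*a^3 - 9*a^2 + 2*d^3 + d^2*(13*a - 5) + d*(5*a^2 + a - 4) + 3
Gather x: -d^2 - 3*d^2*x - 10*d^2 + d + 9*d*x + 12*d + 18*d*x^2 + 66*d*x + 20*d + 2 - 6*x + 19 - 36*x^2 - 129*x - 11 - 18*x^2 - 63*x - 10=-11*d^2 + 33*d + x^2*(18*d - 54) + x*(-3*d^2 + 75*d - 198)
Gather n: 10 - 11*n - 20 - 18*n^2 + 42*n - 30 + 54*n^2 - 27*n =36*n^2 + 4*n - 40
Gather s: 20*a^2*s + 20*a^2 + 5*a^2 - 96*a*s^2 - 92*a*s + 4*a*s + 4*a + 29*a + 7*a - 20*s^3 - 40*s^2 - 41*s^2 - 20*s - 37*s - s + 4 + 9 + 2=25*a^2 + 40*a - 20*s^3 + s^2*(-96*a - 81) + s*(20*a^2 - 88*a - 58) + 15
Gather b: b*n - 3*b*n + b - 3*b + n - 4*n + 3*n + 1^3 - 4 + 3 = b*(-2*n - 2)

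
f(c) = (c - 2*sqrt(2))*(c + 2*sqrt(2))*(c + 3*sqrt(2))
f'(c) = (c - 2*sqrt(2))*(c + 2*sqrt(2)) + (c - 2*sqrt(2))*(c + 3*sqrt(2)) + (c + 2*sqrt(2))*(c + 3*sqrt(2))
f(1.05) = -36.51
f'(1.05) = 4.22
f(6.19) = 316.28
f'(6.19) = 159.47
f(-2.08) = -7.94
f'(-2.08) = -12.67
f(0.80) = -37.11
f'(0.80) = 0.71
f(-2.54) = -2.64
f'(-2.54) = -10.20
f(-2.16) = -6.94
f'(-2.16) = -12.33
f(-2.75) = -0.65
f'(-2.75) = -8.65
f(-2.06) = -8.20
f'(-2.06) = -12.75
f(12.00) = 2209.00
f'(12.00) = 525.82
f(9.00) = 966.71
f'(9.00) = 311.37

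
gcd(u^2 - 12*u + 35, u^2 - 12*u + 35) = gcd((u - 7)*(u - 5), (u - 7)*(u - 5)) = u^2 - 12*u + 35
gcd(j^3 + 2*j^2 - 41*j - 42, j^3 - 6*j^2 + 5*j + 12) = j + 1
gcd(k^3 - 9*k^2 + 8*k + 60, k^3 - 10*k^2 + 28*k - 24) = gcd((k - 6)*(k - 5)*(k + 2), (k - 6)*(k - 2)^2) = k - 6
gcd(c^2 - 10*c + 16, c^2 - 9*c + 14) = c - 2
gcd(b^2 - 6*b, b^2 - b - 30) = b - 6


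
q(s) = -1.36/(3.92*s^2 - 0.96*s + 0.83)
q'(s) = -1.36*(0.96 - 7.84*s)/(3.92*s^2 - 0.96*s + 0.83)^2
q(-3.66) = -0.02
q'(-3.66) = -0.01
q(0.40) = -1.27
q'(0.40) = 2.57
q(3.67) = -0.03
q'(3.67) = 0.02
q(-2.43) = -0.05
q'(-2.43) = -0.04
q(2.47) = -0.06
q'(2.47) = 0.05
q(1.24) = -0.24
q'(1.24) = 0.37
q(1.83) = -0.11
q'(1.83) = 0.12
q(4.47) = -0.02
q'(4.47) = 0.01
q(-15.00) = -0.00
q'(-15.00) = -0.00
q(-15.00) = -0.00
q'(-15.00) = -0.00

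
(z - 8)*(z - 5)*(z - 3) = z^3 - 16*z^2 + 79*z - 120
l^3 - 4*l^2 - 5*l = l*(l - 5)*(l + 1)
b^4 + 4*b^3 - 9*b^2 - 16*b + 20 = (b - 2)*(b - 1)*(b + 2)*(b + 5)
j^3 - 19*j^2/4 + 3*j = j*(j - 4)*(j - 3/4)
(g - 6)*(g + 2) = g^2 - 4*g - 12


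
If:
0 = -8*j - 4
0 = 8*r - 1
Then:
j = -1/2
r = 1/8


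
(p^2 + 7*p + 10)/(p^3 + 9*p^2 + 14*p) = (p + 5)/(p*(p + 7))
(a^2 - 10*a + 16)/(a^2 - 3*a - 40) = (a - 2)/(a + 5)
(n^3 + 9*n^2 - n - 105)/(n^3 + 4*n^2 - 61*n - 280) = (n - 3)/(n - 8)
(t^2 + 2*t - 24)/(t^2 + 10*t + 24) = (t - 4)/(t + 4)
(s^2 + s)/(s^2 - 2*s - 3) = s/(s - 3)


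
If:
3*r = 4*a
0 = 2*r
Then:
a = 0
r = 0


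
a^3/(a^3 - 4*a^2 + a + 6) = a^3/(a^3 - 4*a^2 + a + 6)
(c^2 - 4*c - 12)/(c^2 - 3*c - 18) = (c + 2)/(c + 3)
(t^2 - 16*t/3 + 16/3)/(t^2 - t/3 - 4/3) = (t - 4)/(t + 1)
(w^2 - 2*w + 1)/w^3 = (w^2 - 2*w + 1)/w^3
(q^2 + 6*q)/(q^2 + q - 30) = q/(q - 5)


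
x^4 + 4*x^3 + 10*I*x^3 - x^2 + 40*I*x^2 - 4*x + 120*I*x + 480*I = (x + 4)*(x - 3*I)*(x + 5*I)*(x + 8*I)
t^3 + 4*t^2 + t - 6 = (t - 1)*(t + 2)*(t + 3)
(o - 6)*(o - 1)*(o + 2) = o^3 - 5*o^2 - 8*o + 12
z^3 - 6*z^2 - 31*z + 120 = (z - 8)*(z - 3)*(z + 5)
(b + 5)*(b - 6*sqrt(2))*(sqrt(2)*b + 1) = sqrt(2)*b^3 - 11*b^2 + 5*sqrt(2)*b^2 - 55*b - 6*sqrt(2)*b - 30*sqrt(2)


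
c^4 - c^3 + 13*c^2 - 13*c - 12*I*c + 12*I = (c - 1)*(c - 3*I)*(c - I)*(c + 4*I)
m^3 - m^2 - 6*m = m*(m - 3)*(m + 2)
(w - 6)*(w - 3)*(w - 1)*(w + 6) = w^4 - 4*w^3 - 33*w^2 + 144*w - 108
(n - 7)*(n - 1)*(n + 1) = n^3 - 7*n^2 - n + 7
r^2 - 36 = (r - 6)*(r + 6)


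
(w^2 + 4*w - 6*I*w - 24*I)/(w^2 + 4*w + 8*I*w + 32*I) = (w - 6*I)/(w + 8*I)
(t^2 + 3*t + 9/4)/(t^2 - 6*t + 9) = (t^2 + 3*t + 9/4)/(t^2 - 6*t + 9)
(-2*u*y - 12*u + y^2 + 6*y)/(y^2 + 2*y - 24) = (-2*u + y)/(y - 4)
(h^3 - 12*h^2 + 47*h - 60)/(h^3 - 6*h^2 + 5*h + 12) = (h - 5)/(h + 1)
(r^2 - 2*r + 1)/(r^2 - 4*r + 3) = (r - 1)/(r - 3)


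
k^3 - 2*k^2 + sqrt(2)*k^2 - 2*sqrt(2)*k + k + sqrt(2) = (k - 1)^2*(k + sqrt(2))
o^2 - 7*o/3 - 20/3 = (o - 4)*(o + 5/3)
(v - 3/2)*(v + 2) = v^2 + v/2 - 3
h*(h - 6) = h^2 - 6*h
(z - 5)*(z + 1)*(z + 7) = z^3 + 3*z^2 - 33*z - 35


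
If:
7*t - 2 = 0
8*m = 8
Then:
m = 1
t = 2/7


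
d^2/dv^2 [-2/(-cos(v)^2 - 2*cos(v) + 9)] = (-8*sin(v)^4 + 84*sin(v)^2 - 21*cos(v) - 3*cos(3*v) - 24)/(-sin(v)^2 + 2*cos(v) - 8)^3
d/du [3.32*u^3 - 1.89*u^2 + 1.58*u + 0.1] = 9.96*u^2 - 3.78*u + 1.58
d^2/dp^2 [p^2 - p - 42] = 2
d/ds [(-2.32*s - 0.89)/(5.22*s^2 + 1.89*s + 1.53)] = (12.1104*s^2 + 9.2916*s - 1.8675)/(27.2484*s^4 + 19.7316*s^3 + 19.5453*s^2 + 5.7834*s + 2.3409)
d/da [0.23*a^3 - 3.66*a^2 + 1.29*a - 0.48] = 0.69*a^2 - 7.32*a + 1.29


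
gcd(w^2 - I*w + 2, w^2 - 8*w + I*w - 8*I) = w + I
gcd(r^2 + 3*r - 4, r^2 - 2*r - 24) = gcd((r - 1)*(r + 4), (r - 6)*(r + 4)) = r + 4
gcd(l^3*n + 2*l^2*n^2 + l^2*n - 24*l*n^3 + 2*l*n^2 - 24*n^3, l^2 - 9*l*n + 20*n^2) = l - 4*n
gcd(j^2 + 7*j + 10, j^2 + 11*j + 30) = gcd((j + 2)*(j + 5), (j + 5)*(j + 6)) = j + 5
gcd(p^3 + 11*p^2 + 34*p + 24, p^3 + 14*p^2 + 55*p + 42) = p^2 + 7*p + 6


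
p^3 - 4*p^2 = p^2*(p - 4)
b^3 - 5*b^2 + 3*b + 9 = (b - 3)^2*(b + 1)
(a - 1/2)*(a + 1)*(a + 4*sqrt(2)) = a^3 + a^2/2 + 4*sqrt(2)*a^2 - a/2 + 2*sqrt(2)*a - 2*sqrt(2)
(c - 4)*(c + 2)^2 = c^3 - 12*c - 16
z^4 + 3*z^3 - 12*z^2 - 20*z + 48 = (z - 2)^2*(z + 3)*(z + 4)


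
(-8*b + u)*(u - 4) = -8*b*u + 32*b + u^2 - 4*u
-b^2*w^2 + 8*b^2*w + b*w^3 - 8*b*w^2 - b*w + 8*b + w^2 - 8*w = (-b + w)*(w - 8)*(b*w + 1)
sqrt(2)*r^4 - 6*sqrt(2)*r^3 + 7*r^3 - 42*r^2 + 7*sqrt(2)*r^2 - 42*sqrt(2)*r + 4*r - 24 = (r - 6)*(r + sqrt(2))*(r + 2*sqrt(2))*(sqrt(2)*r + 1)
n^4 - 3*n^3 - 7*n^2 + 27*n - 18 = (n - 3)*(n - 2)*(n - 1)*(n + 3)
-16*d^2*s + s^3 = s*(-4*d + s)*(4*d + s)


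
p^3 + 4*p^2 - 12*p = p*(p - 2)*(p + 6)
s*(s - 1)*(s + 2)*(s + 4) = s^4 + 5*s^3 + 2*s^2 - 8*s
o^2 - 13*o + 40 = (o - 8)*(o - 5)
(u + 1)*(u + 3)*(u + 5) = u^3 + 9*u^2 + 23*u + 15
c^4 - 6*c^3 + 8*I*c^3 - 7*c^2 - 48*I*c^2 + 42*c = c*(c - 6)*(c + I)*(c + 7*I)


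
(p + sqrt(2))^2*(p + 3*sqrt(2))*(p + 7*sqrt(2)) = p^4 + 12*sqrt(2)*p^3 + 84*p^2 + 104*sqrt(2)*p + 84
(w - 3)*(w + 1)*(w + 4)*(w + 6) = w^4 + 8*w^3 + w^2 - 78*w - 72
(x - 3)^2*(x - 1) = x^3 - 7*x^2 + 15*x - 9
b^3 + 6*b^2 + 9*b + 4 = (b + 1)^2*(b + 4)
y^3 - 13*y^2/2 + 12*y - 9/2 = (y - 3)^2*(y - 1/2)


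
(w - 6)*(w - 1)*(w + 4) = w^3 - 3*w^2 - 22*w + 24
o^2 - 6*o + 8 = (o - 4)*(o - 2)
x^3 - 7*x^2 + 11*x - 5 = (x - 5)*(x - 1)^2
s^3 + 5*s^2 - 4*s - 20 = (s - 2)*(s + 2)*(s + 5)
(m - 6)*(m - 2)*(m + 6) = m^3 - 2*m^2 - 36*m + 72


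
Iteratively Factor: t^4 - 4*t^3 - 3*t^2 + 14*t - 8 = (t - 4)*(t^3 - 3*t + 2) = (t - 4)*(t - 1)*(t^2 + t - 2) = (t - 4)*(t - 1)^2*(t + 2)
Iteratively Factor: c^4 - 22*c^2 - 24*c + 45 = (c + 3)*(c^3 - 3*c^2 - 13*c + 15) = (c - 1)*(c + 3)*(c^2 - 2*c - 15) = (c - 1)*(c + 3)^2*(c - 5)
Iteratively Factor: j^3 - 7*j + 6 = (j + 3)*(j^2 - 3*j + 2) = (j - 2)*(j + 3)*(j - 1)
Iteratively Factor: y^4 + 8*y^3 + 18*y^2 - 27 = (y + 3)*(y^3 + 5*y^2 + 3*y - 9) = (y - 1)*(y + 3)*(y^2 + 6*y + 9) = (y - 1)*(y + 3)^2*(y + 3)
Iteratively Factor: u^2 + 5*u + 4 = (u + 1)*(u + 4)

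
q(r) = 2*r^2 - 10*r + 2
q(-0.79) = 11.15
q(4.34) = -3.73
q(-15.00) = 602.00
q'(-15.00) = -70.00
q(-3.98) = 73.48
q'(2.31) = -0.76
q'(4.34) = 7.36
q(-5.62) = 121.37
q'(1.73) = -3.08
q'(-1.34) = -15.36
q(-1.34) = 18.99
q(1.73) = -9.31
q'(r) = 4*r - 10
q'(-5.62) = -32.48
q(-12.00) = 410.00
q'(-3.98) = -25.92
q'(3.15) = 2.60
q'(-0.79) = -13.16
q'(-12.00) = -58.00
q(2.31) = -10.43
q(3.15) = -9.66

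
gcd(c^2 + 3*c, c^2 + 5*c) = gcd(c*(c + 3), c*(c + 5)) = c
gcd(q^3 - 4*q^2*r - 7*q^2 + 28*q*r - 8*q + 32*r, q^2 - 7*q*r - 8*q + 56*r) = q - 8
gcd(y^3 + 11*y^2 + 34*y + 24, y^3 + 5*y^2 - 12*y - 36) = y + 6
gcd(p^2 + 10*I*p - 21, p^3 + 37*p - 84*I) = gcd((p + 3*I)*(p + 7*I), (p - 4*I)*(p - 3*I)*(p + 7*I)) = p + 7*I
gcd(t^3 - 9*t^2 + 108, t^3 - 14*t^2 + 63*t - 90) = t - 6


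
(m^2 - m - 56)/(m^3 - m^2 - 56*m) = 1/m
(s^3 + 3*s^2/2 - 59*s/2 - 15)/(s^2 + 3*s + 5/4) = 2*(s^2 + s - 30)/(2*s + 5)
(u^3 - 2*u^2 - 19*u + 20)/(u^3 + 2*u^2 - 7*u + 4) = (u - 5)/(u - 1)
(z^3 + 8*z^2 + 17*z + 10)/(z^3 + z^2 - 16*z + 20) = (z^2 + 3*z + 2)/(z^2 - 4*z + 4)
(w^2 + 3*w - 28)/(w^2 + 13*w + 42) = (w - 4)/(w + 6)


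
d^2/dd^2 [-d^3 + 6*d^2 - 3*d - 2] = 12 - 6*d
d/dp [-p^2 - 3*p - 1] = -2*p - 3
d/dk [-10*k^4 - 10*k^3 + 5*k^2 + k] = -40*k^3 - 30*k^2 + 10*k + 1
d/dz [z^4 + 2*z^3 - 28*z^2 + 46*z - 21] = 4*z^3 + 6*z^2 - 56*z + 46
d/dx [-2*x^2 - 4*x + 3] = -4*x - 4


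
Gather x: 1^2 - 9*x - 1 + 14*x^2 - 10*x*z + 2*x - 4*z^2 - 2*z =14*x^2 + x*(-10*z - 7) - 4*z^2 - 2*z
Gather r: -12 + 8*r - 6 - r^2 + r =-r^2 + 9*r - 18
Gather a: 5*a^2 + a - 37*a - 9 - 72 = 5*a^2 - 36*a - 81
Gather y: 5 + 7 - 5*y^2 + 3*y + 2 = -5*y^2 + 3*y + 14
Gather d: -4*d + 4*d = 0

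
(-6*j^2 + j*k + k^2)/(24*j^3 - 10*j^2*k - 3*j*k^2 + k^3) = -1/(4*j - k)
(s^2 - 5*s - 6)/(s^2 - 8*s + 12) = (s + 1)/(s - 2)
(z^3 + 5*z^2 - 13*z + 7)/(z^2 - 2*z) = (z^3 + 5*z^2 - 13*z + 7)/(z*(z - 2))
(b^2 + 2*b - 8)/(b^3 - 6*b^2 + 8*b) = (b + 4)/(b*(b - 4))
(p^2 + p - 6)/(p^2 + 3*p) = (p - 2)/p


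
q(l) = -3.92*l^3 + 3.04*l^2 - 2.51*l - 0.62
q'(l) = -11.76*l^2 + 6.08*l - 2.51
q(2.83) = -72.22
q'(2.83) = -79.49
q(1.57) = -12.24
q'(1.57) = -21.95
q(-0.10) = -0.33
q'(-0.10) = -3.24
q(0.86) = -3.02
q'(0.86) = -5.98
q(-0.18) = -0.05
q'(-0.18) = -3.99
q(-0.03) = -0.54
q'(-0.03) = -2.70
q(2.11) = -29.21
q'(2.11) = -42.04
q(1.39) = -8.76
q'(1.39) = -16.78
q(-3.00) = 140.11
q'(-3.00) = -126.59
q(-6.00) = 970.60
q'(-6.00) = -462.35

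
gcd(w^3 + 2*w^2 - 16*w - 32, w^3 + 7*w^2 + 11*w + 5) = 1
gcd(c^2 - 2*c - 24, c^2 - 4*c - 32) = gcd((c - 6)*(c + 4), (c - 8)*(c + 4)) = c + 4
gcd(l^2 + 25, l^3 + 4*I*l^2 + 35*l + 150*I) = l + 5*I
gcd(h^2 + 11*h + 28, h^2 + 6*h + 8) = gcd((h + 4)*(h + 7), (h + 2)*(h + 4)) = h + 4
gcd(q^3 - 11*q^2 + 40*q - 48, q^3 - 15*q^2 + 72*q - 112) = q^2 - 8*q + 16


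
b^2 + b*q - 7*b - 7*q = (b - 7)*(b + q)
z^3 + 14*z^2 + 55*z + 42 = (z + 1)*(z + 6)*(z + 7)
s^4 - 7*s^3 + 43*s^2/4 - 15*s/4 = s*(s - 5)*(s - 3/2)*(s - 1/2)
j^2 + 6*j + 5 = (j + 1)*(j + 5)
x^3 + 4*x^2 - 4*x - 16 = (x - 2)*(x + 2)*(x + 4)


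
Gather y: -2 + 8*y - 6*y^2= -6*y^2 + 8*y - 2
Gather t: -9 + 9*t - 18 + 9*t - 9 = 18*t - 36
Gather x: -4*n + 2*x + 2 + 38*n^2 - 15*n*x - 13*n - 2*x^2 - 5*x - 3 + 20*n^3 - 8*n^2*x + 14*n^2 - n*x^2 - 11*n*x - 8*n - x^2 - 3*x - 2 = 20*n^3 + 52*n^2 - 25*n + x^2*(-n - 3) + x*(-8*n^2 - 26*n - 6) - 3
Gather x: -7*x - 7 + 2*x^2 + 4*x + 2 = 2*x^2 - 3*x - 5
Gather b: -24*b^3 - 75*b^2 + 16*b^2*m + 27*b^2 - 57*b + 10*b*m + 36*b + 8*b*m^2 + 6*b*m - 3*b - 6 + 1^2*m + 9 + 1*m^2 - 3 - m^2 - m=-24*b^3 + b^2*(16*m - 48) + b*(8*m^2 + 16*m - 24)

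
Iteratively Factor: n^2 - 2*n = (n - 2)*(n)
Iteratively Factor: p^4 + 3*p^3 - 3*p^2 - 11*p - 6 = (p + 1)*(p^3 + 2*p^2 - 5*p - 6) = (p + 1)*(p + 3)*(p^2 - p - 2) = (p - 2)*(p + 1)*(p + 3)*(p + 1)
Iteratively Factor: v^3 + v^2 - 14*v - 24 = (v + 2)*(v^2 - v - 12) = (v - 4)*(v + 2)*(v + 3)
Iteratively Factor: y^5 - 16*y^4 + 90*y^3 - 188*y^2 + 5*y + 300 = (y - 3)*(y^4 - 13*y^3 + 51*y^2 - 35*y - 100) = (y - 5)*(y - 3)*(y^3 - 8*y^2 + 11*y + 20) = (y - 5)*(y - 4)*(y - 3)*(y^2 - 4*y - 5) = (y - 5)^2*(y - 4)*(y - 3)*(y + 1)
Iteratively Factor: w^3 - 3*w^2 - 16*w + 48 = (w - 3)*(w^2 - 16) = (w - 3)*(w + 4)*(w - 4)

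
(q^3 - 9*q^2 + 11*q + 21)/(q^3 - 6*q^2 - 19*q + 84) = (q + 1)/(q + 4)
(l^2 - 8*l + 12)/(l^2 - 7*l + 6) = (l - 2)/(l - 1)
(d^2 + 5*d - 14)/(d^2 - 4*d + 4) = (d + 7)/(d - 2)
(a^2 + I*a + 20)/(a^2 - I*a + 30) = (a - 4*I)/(a - 6*I)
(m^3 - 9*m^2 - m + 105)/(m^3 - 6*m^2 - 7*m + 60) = (m - 7)/(m - 4)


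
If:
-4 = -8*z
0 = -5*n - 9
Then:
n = -9/5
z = 1/2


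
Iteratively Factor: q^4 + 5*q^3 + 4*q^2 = (q + 1)*(q^3 + 4*q^2) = q*(q + 1)*(q^2 + 4*q) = q^2*(q + 1)*(q + 4)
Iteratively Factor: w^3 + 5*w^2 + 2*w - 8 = (w - 1)*(w^2 + 6*w + 8) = (w - 1)*(w + 4)*(w + 2)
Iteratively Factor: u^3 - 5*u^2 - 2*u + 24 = (u - 3)*(u^2 - 2*u - 8) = (u - 3)*(u + 2)*(u - 4)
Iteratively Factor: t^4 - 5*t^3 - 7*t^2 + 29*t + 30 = (t - 3)*(t^3 - 2*t^2 - 13*t - 10) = (t - 3)*(t + 1)*(t^2 - 3*t - 10) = (t - 3)*(t + 1)*(t + 2)*(t - 5)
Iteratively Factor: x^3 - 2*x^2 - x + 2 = (x - 1)*(x^2 - x - 2) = (x - 1)*(x + 1)*(x - 2)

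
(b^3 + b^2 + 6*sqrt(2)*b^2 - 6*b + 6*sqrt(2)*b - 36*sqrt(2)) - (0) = b^3 + b^2 + 6*sqrt(2)*b^2 - 6*b + 6*sqrt(2)*b - 36*sqrt(2)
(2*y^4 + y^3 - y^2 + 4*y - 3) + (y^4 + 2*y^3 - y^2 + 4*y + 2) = 3*y^4 + 3*y^3 - 2*y^2 + 8*y - 1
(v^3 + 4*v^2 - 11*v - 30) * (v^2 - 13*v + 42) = v^5 - 9*v^4 - 21*v^3 + 281*v^2 - 72*v - 1260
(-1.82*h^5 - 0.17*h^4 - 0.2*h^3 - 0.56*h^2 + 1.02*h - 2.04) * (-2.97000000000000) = 5.4054*h^5 + 0.5049*h^4 + 0.594*h^3 + 1.6632*h^2 - 3.0294*h + 6.0588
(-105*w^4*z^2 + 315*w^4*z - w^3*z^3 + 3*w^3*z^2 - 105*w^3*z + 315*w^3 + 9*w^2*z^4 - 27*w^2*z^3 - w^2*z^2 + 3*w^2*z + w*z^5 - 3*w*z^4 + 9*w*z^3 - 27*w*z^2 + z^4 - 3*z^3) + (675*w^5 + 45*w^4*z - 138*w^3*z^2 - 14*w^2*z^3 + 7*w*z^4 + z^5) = 675*w^5 - 105*w^4*z^2 + 360*w^4*z - w^3*z^3 - 135*w^3*z^2 - 105*w^3*z + 315*w^3 + 9*w^2*z^4 - 41*w^2*z^3 - w^2*z^2 + 3*w^2*z + w*z^5 + 4*w*z^4 + 9*w*z^3 - 27*w*z^2 + z^5 + z^4 - 3*z^3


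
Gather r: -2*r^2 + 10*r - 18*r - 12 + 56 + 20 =-2*r^2 - 8*r + 64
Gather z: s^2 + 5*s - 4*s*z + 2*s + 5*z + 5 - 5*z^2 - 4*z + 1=s^2 + 7*s - 5*z^2 + z*(1 - 4*s) + 6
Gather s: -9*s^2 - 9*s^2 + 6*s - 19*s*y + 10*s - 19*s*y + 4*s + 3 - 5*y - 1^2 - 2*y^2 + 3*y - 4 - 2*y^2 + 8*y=-18*s^2 + s*(20 - 38*y) - 4*y^2 + 6*y - 2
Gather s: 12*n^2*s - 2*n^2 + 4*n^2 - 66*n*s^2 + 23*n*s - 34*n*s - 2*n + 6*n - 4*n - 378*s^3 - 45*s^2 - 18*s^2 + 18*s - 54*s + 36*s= 2*n^2 - 378*s^3 + s^2*(-66*n - 63) + s*(12*n^2 - 11*n)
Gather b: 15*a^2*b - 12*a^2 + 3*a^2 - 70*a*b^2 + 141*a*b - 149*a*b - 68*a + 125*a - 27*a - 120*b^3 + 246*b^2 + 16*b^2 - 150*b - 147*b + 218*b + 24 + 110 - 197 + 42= -9*a^2 + 30*a - 120*b^3 + b^2*(262 - 70*a) + b*(15*a^2 - 8*a - 79) - 21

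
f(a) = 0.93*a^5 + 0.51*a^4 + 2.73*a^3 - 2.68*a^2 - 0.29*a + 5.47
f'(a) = 4.65*a^4 + 2.04*a^3 + 8.19*a^2 - 5.36*a - 0.29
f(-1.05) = -0.91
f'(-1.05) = 17.66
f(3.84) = 1006.81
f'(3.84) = 1226.47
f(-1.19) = -3.78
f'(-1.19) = 23.57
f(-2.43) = -109.84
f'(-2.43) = 193.96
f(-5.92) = -6788.99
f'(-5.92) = 5606.59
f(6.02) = 8525.03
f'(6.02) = 6816.47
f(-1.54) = -15.60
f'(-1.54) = 46.09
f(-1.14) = -2.66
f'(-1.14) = 21.30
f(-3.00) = -276.17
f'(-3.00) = 411.07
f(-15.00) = -690206.93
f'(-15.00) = 230444.11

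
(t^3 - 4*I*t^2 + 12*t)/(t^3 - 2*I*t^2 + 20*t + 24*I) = t/(t + 2*I)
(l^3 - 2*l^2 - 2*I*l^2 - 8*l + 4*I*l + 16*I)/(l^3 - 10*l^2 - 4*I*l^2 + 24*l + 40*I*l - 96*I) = (l^2 + l*(2 - 2*I) - 4*I)/(l^2 + l*(-6 - 4*I) + 24*I)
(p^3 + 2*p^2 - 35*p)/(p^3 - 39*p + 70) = p/(p - 2)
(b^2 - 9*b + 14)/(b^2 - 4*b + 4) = (b - 7)/(b - 2)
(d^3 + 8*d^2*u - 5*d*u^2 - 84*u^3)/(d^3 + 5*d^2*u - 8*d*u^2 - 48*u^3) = (d + 7*u)/(d + 4*u)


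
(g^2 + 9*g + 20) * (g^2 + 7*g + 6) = g^4 + 16*g^3 + 89*g^2 + 194*g + 120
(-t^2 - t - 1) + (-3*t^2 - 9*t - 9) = -4*t^2 - 10*t - 10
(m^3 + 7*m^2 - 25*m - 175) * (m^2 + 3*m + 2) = m^5 + 10*m^4 - 2*m^3 - 236*m^2 - 575*m - 350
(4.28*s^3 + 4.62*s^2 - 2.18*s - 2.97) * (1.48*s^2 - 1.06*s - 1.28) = 6.3344*s^5 + 2.3008*s^4 - 13.602*s^3 - 7.9984*s^2 + 5.9386*s + 3.8016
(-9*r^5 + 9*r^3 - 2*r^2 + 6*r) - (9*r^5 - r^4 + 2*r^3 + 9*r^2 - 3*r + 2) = -18*r^5 + r^4 + 7*r^3 - 11*r^2 + 9*r - 2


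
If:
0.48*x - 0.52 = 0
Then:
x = 1.08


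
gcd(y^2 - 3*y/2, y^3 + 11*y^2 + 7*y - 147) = 1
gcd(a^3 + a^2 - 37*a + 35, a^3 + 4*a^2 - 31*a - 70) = a^2 + 2*a - 35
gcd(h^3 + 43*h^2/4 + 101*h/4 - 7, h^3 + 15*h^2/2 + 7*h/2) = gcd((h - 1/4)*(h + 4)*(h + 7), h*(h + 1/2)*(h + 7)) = h + 7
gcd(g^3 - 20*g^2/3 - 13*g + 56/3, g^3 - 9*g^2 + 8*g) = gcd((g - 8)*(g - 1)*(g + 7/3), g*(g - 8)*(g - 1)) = g^2 - 9*g + 8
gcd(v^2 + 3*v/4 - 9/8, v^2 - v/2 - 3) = v + 3/2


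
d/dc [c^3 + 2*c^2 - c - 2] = 3*c^2 + 4*c - 1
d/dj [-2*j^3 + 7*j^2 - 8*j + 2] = -6*j^2 + 14*j - 8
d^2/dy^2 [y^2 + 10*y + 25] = 2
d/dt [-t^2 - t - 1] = -2*t - 1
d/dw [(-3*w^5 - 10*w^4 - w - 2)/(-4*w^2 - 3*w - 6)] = 4*w*(9*w^5 + 29*w^4 + 45*w^3 + 60*w^2 - w - 4)/(16*w^4 + 24*w^3 + 57*w^2 + 36*w + 36)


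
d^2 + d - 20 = (d - 4)*(d + 5)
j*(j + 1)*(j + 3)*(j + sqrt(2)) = j^4 + sqrt(2)*j^3 + 4*j^3 + 3*j^2 + 4*sqrt(2)*j^2 + 3*sqrt(2)*j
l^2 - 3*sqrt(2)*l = l*(l - 3*sqrt(2))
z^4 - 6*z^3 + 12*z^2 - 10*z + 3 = (z - 3)*(z - 1)^3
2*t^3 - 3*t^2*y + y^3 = (-t + y)^2*(2*t + y)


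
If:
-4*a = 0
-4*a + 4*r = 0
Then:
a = 0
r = 0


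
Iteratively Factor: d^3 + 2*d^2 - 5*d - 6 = (d + 1)*(d^2 + d - 6) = (d - 2)*(d + 1)*(d + 3)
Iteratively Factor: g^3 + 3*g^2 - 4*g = (g + 4)*(g^2 - g) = (g - 1)*(g + 4)*(g)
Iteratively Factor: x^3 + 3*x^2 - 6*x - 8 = (x + 1)*(x^2 + 2*x - 8) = (x + 1)*(x + 4)*(x - 2)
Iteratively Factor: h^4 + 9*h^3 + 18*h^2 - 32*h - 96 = (h + 3)*(h^3 + 6*h^2 - 32) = (h - 2)*(h + 3)*(h^2 + 8*h + 16) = (h - 2)*(h + 3)*(h + 4)*(h + 4)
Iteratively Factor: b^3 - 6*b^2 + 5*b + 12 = (b - 4)*(b^2 - 2*b - 3) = (b - 4)*(b + 1)*(b - 3)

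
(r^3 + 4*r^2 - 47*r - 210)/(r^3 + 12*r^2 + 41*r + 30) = (r - 7)/(r + 1)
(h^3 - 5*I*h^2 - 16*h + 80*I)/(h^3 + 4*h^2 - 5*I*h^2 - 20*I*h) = (h - 4)/h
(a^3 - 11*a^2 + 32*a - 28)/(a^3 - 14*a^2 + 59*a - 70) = (a - 2)/(a - 5)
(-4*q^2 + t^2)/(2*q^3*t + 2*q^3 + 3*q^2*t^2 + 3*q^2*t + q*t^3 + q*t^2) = (-2*q + t)/(q*(q*t + q + t^2 + t))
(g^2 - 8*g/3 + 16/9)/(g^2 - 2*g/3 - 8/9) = (3*g - 4)/(3*g + 2)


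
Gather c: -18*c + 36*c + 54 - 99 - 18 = 18*c - 63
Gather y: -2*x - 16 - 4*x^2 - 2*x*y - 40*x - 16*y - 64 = -4*x^2 - 42*x + y*(-2*x - 16) - 80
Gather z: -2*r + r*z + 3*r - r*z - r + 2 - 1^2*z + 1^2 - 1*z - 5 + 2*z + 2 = 0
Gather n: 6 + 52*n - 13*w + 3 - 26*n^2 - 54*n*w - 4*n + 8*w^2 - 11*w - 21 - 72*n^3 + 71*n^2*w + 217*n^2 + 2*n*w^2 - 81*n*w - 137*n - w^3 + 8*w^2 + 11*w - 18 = -72*n^3 + n^2*(71*w + 191) + n*(2*w^2 - 135*w - 89) - w^3 + 16*w^2 - 13*w - 30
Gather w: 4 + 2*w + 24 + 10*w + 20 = 12*w + 48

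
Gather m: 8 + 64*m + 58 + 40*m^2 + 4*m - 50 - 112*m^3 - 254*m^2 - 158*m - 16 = -112*m^3 - 214*m^2 - 90*m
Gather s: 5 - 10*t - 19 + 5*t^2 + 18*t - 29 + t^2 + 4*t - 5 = 6*t^2 + 12*t - 48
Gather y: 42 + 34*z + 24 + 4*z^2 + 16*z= 4*z^2 + 50*z + 66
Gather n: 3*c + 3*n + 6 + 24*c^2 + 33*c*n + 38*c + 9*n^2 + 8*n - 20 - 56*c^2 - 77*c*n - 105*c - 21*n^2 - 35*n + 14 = -32*c^2 - 64*c - 12*n^2 + n*(-44*c - 24)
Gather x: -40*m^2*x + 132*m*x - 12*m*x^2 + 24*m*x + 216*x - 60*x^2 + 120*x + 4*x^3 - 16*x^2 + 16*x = 4*x^3 + x^2*(-12*m - 76) + x*(-40*m^2 + 156*m + 352)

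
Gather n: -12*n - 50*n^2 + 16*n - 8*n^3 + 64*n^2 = -8*n^3 + 14*n^2 + 4*n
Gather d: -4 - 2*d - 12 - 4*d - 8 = -6*d - 24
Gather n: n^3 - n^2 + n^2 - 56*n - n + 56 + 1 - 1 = n^3 - 57*n + 56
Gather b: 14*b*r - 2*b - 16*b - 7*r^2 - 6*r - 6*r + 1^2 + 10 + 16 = b*(14*r - 18) - 7*r^2 - 12*r + 27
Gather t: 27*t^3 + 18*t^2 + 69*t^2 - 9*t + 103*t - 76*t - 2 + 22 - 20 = 27*t^3 + 87*t^2 + 18*t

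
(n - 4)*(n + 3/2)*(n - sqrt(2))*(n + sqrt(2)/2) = n^4 - 5*n^3/2 - sqrt(2)*n^3/2 - 7*n^2 + 5*sqrt(2)*n^2/4 + 5*n/2 + 3*sqrt(2)*n + 6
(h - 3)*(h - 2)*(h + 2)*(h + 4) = h^4 + h^3 - 16*h^2 - 4*h + 48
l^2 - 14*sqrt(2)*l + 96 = (l - 8*sqrt(2))*(l - 6*sqrt(2))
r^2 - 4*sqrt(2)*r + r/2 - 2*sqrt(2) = (r + 1/2)*(r - 4*sqrt(2))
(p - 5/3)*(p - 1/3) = p^2 - 2*p + 5/9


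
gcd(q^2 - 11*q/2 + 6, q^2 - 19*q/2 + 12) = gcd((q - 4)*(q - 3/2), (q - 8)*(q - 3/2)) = q - 3/2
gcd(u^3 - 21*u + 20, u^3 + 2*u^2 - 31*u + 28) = u^2 - 5*u + 4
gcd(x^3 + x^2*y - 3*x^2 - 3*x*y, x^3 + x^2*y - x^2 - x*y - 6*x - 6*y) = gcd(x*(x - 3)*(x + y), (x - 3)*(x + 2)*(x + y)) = x^2 + x*y - 3*x - 3*y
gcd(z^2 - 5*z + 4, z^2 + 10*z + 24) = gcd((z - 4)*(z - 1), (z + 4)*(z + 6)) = 1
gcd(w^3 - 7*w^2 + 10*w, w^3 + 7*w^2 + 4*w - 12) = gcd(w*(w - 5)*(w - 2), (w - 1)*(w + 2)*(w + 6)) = 1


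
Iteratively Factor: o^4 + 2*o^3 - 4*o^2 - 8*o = (o + 2)*(o^3 - 4*o) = (o - 2)*(o + 2)*(o^2 + 2*o) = o*(o - 2)*(o + 2)*(o + 2)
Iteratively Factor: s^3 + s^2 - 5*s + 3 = (s - 1)*(s^2 + 2*s - 3) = (s - 1)*(s + 3)*(s - 1)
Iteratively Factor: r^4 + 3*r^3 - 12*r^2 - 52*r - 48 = (r - 4)*(r^3 + 7*r^2 + 16*r + 12) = (r - 4)*(r + 2)*(r^2 + 5*r + 6) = (r - 4)*(r + 2)^2*(r + 3)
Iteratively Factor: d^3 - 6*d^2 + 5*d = (d - 1)*(d^2 - 5*d) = d*(d - 1)*(d - 5)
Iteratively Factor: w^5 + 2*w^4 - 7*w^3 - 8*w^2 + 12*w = (w + 3)*(w^4 - w^3 - 4*w^2 + 4*w) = (w + 2)*(w + 3)*(w^3 - 3*w^2 + 2*w) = (w - 1)*(w + 2)*(w + 3)*(w^2 - 2*w) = (w - 2)*(w - 1)*(w + 2)*(w + 3)*(w)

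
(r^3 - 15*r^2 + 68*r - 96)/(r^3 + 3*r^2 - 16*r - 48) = (r^2 - 11*r + 24)/(r^2 + 7*r + 12)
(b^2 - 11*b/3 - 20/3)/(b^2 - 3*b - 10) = (b + 4/3)/(b + 2)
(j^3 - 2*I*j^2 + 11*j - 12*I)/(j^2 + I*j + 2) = (j^2 - I*j + 12)/(j + 2*I)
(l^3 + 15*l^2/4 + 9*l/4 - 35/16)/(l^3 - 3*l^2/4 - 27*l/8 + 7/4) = (l + 5/2)/(l - 2)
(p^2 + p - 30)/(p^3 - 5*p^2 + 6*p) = (p^2 + p - 30)/(p*(p^2 - 5*p + 6))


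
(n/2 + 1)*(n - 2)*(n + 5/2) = n^3/2 + 5*n^2/4 - 2*n - 5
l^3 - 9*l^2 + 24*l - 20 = (l - 5)*(l - 2)^2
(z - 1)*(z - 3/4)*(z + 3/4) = z^3 - z^2 - 9*z/16 + 9/16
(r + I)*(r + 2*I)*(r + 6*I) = r^3 + 9*I*r^2 - 20*r - 12*I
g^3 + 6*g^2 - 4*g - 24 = (g - 2)*(g + 2)*(g + 6)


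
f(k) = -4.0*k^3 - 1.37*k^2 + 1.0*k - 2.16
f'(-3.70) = -153.14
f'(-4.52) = -231.78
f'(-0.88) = -5.88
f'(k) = -12.0*k^2 - 2.74*k + 1.0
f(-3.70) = 178.00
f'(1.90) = -47.53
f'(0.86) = -10.23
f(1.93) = -34.09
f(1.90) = -32.64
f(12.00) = -7099.44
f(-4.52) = 334.71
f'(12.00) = -1759.88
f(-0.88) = -1.38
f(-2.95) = 85.66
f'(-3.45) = -132.38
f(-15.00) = 13174.59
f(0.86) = -4.86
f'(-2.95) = -95.35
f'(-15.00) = -2657.90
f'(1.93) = -48.99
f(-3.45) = 142.34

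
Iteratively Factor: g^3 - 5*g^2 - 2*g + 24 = (g + 2)*(g^2 - 7*g + 12) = (g - 4)*(g + 2)*(g - 3)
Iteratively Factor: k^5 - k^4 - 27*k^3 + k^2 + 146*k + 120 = (k - 5)*(k^4 + 4*k^3 - 7*k^2 - 34*k - 24) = (k - 5)*(k + 4)*(k^3 - 7*k - 6) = (k - 5)*(k + 2)*(k + 4)*(k^2 - 2*k - 3) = (k - 5)*(k + 1)*(k + 2)*(k + 4)*(k - 3)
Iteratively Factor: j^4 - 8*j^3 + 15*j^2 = (j)*(j^3 - 8*j^2 + 15*j) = j^2*(j^2 - 8*j + 15) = j^2*(j - 3)*(j - 5)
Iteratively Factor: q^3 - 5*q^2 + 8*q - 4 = (q - 2)*(q^2 - 3*q + 2) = (q - 2)*(q - 1)*(q - 2)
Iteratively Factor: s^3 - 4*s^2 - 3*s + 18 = (s + 2)*(s^2 - 6*s + 9) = (s - 3)*(s + 2)*(s - 3)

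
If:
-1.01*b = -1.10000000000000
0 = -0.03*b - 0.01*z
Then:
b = 1.09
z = -3.27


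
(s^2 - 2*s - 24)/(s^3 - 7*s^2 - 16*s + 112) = (s - 6)/(s^2 - 11*s + 28)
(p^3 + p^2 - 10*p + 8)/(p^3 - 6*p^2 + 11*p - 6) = (p + 4)/(p - 3)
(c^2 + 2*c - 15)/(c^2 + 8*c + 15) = (c - 3)/(c + 3)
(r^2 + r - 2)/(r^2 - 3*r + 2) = (r + 2)/(r - 2)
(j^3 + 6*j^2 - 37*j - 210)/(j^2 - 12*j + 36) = (j^2 + 12*j + 35)/(j - 6)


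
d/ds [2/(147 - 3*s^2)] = 4*s/(3*(s^2 - 49)^2)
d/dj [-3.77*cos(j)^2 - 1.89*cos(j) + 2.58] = (7.54*cos(j) + 1.89)*sin(j)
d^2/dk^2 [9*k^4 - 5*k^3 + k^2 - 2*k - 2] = 108*k^2 - 30*k + 2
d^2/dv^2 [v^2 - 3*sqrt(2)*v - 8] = 2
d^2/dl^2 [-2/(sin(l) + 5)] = 2*(sin(l)^2 - 5*sin(l) - 2)/(sin(l) + 5)^3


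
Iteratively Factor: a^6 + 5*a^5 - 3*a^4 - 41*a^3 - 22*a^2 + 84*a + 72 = (a - 2)*(a^5 + 7*a^4 + 11*a^3 - 19*a^2 - 60*a - 36) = (a - 2)*(a + 1)*(a^4 + 6*a^3 + 5*a^2 - 24*a - 36) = (a - 2)^2*(a + 1)*(a^3 + 8*a^2 + 21*a + 18) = (a - 2)^2*(a + 1)*(a + 2)*(a^2 + 6*a + 9) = (a - 2)^2*(a + 1)*(a + 2)*(a + 3)*(a + 3)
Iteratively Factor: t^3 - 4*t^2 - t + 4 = (t + 1)*(t^2 - 5*t + 4) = (t - 1)*(t + 1)*(t - 4)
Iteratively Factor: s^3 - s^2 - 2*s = (s + 1)*(s^2 - 2*s) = s*(s + 1)*(s - 2)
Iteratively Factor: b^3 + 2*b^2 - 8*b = (b - 2)*(b^2 + 4*b) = b*(b - 2)*(b + 4)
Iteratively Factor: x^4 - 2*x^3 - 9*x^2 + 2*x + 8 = (x - 4)*(x^3 + 2*x^2 - x - 2) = (x - 4)*(x - 1)*(x^2 + 3*x + 2) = (x - 4)*(x - 1)*(x + 1)*(x + 2)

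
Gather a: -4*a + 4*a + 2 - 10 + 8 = 0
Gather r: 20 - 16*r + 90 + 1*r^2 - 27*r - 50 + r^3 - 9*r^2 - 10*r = r^3 - 8*r^2 - 53*r + 60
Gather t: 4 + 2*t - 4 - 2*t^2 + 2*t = -2*t^2 + 4*t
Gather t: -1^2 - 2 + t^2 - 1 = t^2 - 4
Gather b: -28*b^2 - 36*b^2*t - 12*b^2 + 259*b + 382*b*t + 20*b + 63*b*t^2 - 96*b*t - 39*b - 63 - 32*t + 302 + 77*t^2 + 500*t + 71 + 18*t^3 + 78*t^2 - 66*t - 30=b^2*(-36*t - 40) + b*(63*t^2 + 286*t + 240) + 18*t^3 + 155*t^2 + 402*t + 280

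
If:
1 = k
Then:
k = 1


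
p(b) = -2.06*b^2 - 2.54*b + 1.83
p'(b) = -4.12*b - 2.54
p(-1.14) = 2.05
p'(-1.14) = 2.16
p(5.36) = -70.97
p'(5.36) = -24.62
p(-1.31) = 1.62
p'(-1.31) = 2.86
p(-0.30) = 2.41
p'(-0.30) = -1.30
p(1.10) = -3.46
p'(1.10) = -7.07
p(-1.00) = 2.31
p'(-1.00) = 1.58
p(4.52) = -51.74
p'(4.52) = -21.16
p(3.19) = -27.24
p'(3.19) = -15.68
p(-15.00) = -423.57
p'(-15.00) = 59.26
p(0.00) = 1.83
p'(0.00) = -2.54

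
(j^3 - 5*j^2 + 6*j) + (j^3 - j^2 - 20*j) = 2*j^3 - 6*j^2 - 14*j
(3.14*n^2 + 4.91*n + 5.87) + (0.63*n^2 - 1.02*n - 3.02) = 3.77*n^2 + 3.89*n + 2.85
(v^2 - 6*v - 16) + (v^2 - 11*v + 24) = 2*v^2 - 17*v + 8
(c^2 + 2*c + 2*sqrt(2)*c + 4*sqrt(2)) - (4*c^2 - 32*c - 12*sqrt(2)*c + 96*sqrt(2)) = -3*c^2 + 14*sqrt(2)*c + 34*c - 92*sqrt(2)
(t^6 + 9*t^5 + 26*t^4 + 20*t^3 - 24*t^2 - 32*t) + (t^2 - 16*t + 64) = t^6 + 9*t^5 + 26*t^4 + 20*t^3 - 23*t^2 - 48*t + 64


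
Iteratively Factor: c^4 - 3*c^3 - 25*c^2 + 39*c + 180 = (c - 4)*(c^3 + c^2 - 21*c - 45) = (c - 4)*(c + 3)*(c^2 - 2*c - 15) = (c - 5)*(c - 4)*(c + 3)*(c + 3)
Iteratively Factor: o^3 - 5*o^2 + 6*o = (o - 3)*(o^2 - 2*o) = o*(o - 3)*(o - 2)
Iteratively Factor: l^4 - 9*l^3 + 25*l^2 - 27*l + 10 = (l - 5)*(l^3 - 4*l^2 + 5*l - 2) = (l - 5)*(l - 2)*(l^2 - 2*l + 1) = (l - 5)*(l - 2)*(l - 1)*(l - 1)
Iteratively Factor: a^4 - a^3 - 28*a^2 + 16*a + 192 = (a + 4)*(a^3 - 5*a^2 - 8*a + 48) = (a - 4)*(a + 4)*(a^2 - a - 12) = (a - 4)^2*(a + 4)*(a + 3)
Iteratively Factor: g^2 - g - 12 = (g + 3)*(g - 4)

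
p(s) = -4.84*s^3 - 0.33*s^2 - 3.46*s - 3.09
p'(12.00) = -2102.26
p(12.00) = -8455.65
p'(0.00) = -3.46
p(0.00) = -3.09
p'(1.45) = -34.95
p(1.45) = -23.56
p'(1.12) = -22.41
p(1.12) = -14.18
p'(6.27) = -578.42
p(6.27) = -1230.78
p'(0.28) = -4.78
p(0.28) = -4.19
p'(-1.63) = -40.96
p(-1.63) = 22.63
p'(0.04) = -3.51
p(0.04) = -3.23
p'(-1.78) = -48.29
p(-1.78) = 29.32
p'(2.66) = -107.95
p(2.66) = -105.72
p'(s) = -14.52*s^2 - 0.66*s - 3.46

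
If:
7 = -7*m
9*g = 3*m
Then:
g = -1/3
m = -1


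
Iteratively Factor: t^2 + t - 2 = (t + 2)*(t - 1)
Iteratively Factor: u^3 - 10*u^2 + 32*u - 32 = (u - 2)*(u^2 - 8*u + 16) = (u - 4)*(u - 2)*(u - 4)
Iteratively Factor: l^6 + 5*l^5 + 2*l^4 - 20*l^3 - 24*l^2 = (l + 2)*(l^5 + 3*l^4 - 4*l^3 - 12*l^2) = l*(l + 2)*(l^4 + 3*l^3 - 4*l^2 - 12*l) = l*(l + 2)*(l + 3)*(l^3 - 4*l) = l*(l - 2)*(l + 2)*(l + 3)*(l^2 + 2*l) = l*(l - 2)*(l + 2)^2*(l + 3)*(l)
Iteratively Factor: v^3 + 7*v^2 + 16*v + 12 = (v + 3)*(v^2 + 4*v + 4) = (v + 2)*(v + 3)*(v + 2)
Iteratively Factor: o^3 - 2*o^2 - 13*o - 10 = (o + 1)*(o^2 - 3*o - 10) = (o - 5)*(o + 1)*(o + 2)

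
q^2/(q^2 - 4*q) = q/(q - 4)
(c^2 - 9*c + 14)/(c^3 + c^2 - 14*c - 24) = (c^2 - 9*c + 14)/(c^3 + c^2 - 14*c - 24)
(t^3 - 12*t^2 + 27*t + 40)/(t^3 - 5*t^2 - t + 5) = (t - 8)/(t - 1)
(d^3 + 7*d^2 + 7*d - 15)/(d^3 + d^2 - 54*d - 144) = (d^2 + 4*d - 5)/(d^2 - 2*d - 48)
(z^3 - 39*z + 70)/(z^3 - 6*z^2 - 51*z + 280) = (z - 2)/(z - 8)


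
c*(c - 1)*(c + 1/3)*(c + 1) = c^4 + c^3/3 - c^2 - c/3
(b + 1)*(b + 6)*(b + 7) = b^3 + 14*b^2 + 55*b + 42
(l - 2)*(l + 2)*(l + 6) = l^3 + 6*l^2 - 4*l - 24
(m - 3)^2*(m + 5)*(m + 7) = m^4 + 6*m^3 - 28*m^2 - 102*m + 315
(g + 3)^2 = g^2 + 6*g + 9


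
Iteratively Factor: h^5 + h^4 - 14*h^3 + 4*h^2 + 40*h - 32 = (h - 2)*(h^4 + 3*h^3 - 8*h^2 - 12*h + 16) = (h - 2)*(h - 1)*(h^3 + 4*h^2 - 4*h - 16) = (h - 2)*(h - 1)*(h + 4)*(h^2 - 4) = (h - 2)*(h - 1)*(h + 2)*(h + 4)*(h - 2)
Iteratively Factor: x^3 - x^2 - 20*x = (x - 5)*(x^2 + 4*x) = (x - 5)*(x + 4)*(x)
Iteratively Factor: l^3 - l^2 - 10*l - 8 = (l + 2)*(l^2 - 3*l - 4) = (l + 1)*(l + 2)*(l - 4)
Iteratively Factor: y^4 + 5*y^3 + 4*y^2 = (y)*(y^3 + 5*y^2 + 4*y) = y*(y + 4)*(y^2 + y) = y*(y + 1)*(y + 4)*(y)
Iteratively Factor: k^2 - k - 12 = (k - 4)*(k + 3)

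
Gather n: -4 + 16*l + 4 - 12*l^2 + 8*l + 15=-12*l^2 + 24*l + 15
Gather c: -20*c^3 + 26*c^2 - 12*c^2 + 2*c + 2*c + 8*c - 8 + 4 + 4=-20*c^3 + 14*c^2 + 12*c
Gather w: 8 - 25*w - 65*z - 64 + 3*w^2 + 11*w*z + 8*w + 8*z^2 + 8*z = 3*w^2 + w*(11*z - 17) + 8*z^2 - 57*z - 56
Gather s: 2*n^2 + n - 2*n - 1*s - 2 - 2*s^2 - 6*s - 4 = 2*n^2 - n - 2*s^2 - 7*s - 6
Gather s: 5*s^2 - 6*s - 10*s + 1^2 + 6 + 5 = 5*s^2 - 16*s + 12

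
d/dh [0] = 0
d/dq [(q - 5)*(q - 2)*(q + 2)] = 3*q^2 - 10*q - 4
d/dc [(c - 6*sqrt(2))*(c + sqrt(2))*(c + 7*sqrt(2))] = 3*c^2 + 4*sqrt(2)*c - 82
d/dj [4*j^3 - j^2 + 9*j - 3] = 12*j^2 - 2*j + 9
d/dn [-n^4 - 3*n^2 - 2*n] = -4*n^3 - 6*n - 2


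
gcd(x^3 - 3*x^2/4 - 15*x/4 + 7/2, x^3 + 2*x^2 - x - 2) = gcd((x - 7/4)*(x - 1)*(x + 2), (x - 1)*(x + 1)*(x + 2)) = x^2 + x - 2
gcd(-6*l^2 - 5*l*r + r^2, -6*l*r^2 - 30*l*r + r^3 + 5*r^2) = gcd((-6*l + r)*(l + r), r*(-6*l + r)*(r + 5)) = -6*l + r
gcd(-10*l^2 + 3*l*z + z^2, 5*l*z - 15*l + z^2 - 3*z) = 5*l + z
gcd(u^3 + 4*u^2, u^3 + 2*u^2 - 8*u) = u^2 + 4*u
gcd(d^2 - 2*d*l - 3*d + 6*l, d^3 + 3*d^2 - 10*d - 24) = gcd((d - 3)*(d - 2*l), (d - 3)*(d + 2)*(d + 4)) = d - 3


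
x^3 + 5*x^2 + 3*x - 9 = (x - 1)*(x + 3)^2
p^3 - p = p*(p - 1)*(p + 1)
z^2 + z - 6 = (z - 2)*(z + 3)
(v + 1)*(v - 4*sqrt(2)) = v^2 - 4*sqrt(2)*v + v - 4*sqrt(2)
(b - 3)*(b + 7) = b^2 + 4*b - 21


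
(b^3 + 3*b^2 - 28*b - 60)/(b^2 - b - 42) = (b^2 - 3*b - 10)/(b - 7)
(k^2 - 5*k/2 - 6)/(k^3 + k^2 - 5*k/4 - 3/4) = 2*(k - 4)/(2*k^2 - k - 1)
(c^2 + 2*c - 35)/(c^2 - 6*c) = (c^2 + 2*c - 35)/(c*(c - 6))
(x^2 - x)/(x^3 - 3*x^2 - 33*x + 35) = x/(x^2 - 2*x - 35)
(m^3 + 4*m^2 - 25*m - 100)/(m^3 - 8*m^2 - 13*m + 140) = (m + 5)/(m - 7)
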